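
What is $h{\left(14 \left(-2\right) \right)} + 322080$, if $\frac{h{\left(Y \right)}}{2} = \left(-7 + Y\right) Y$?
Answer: $324040$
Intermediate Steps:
$h{\left(Y \right)} = 2 Y \left(-7 + Y\right)$ ($h{\left(Y \right)} = 2 \left(-7 + Y\right) Y = 2 Y \left(-7 + Y\right)$)
$h{\left(14 \left(-2\right) \right)} + 322080 = 2 \cdot 14 \left(-2\right) \left(-7 + 14 \left(-2\right)\right) + 322080 = 2 \left(-28\right) \left(-7 - 28\right) + 322080 = 2 \left(-28\right) \left(-35\right) + 322080 = 1960 + 322080 = 324040$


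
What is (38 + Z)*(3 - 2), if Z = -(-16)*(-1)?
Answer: 22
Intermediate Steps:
Z = -16 (Z = -4*4 = -16)
(38 + Z)*(3 - 2) = (38 - 16)*(3 - 2) = 22*1 = 22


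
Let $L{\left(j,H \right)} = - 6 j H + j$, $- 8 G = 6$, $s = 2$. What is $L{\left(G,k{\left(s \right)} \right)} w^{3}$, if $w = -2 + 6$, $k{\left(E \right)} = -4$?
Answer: $-1200$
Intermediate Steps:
$G = - \frac{3}{4}$ ($G = \left(- \frac{1}{8}\right) 6 = - \frac{3}{4} \approx -0.75$)
$L{\left(j,H \right)} = j - 6 H j$ ($L{\left(j,H \right)} = - 6 H j + j = j - 6 H j$)
$w = 4$
$L{\left(G,k{\left(s \right)} \right)} w^{3} = - \frac{3 \left(1 - -24\right)}{4} \cdot 4^{3} = - \frac{3 \left(1 + 24\right)}{4} \cdot 64 = \left(- \frac{3}{4}\right) 25 \cdot 64 = \left(- \frac{75}{4}\right) 64 = -1200$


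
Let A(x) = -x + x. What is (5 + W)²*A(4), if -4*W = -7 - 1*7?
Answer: 0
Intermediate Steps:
W = 7/2 (W = -(-7 - 1*7)/4 = -(-7 - 7)/4 = -¼*(-14) = 7/2 ≈ 3.5000)
A(x) = 0
(5 + W)²*A(4) = (5 + 7/2)²*0 = (17/2)²*0 = (289/4)*0 = 0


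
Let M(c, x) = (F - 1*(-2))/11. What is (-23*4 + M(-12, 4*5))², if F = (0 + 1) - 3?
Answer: 8464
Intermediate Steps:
F = -2 (F = 1 - 3 = -2)
M(c, x) = 0 (M(c, x) = (-2 - 1*(-2))/11 = (-2 + 2)*(1/11) = 0*(1/11) = 0)
(-23*4 + M(-12, 4*5))² = (-23*4 + 0)² = (-92 + 0)² = (-92)² = 8464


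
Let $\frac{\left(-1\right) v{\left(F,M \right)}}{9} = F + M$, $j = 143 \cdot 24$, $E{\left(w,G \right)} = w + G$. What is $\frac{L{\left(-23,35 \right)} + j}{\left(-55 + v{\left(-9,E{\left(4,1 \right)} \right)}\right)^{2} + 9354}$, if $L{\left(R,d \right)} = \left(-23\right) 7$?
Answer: $\frac{3271}{9715} \approx 0.3367$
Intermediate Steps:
$E{\left(w,G \right)} = G + w$
$L{\left(R,d \right)} = -161$
$j = 3432$
$v{\left(F,M \right)} = - 9 F - 9 M$ ($v{\left(F,M \right)} = - 9 \left(F + M\right) = - 9 F - 9 M$)
$\frac{L{\left(-23,35 \right)} + j}{\left(-55 + v{\left(-9,E{\left(4,1 \right)} \right)}\right)^{2} + 9354} = \frac{-161 + 3432}{\left(-55 - \left(-81 + 9 \left(1 + 4\right)\right)\right)^{2} + 9354} = \frac{3271}{\left(-55 + \left(81 - 45\right)\right)^{2} + 9354} = \frac{3271}{\left(-55 + 36\right)^{2} + 9354} = \frac{3271}{\left(-19\right)^{2} + 9354} = \frac{3271}{361 + 9354} = \frac{3271}{9715}$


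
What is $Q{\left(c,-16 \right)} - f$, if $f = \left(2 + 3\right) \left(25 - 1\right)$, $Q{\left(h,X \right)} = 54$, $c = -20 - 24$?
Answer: $-66$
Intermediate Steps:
$c = -44$ ($c = -20 - 24 = -44$)
$f = 120$ ($f = 5 \cdot 24 = 120$)
$Q{\left(c,-16 \right)} - f = 54 - 120 = -66$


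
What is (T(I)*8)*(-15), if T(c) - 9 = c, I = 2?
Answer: -1320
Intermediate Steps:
T(c) = 9 + c
(T(I)*8)*(-15) = ((9 + 2)*8)*(-15) = (11*8)*(-15) = 88*(-15) = -1320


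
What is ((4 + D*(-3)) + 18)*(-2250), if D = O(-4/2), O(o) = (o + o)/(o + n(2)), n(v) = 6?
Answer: -56250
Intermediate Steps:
O(o) = 2*o/(6 + o) (O(o) = (o + o)/(o + 6) = (2*o)/(6 + o) = 2*o/(6 + o))
D = -1 (D = 2*(-4/2)/(6 - 4/2) = 2*(-4*½)/(6 - 4*½) = 2*(-2)/(6 - 2) = 2*(-2)/4 = 2*(-2)*(¼) = -1)
((4 + D*(-3)) + 18)*(-2250) = ((4 - 1*(-3)) + 18)*(-2250) = ((4 + 3) + 18)*(-2250) = (7 + 18)*(-2250) = 25*(-2250) = -56250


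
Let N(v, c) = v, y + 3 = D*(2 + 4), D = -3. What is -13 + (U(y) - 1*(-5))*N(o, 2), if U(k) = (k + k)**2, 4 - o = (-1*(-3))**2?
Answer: -8858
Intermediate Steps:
y = -21 (y = -3 - 3*(2 + 4) = -3 - 3*6 = -3 - 18 = -21)
o = -5 (o = 4 - (-1*(-3))**2 = 4 - 1*3**2 = 4 - 1*9 = 4 - 9 = -5)
U(k) = 4*k**2 (U(k) = (2*k)**2 = 4*k**2)
-13 + (U(y) - 1*(-5))*N(o, 2) = -13 + (4*(-21)**2 - 1*(-5))*(-5) = -13 + (4*441 + 5)*(-5) = -13 + (1764 + 5)*(-5) = -13 + 1769*(-5) = -13 - 8845 = -8858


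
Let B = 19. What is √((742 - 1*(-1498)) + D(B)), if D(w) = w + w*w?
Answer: 2*√655 ≈ 51.186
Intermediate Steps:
D(w) = w + w²
√((742 - 1*(-1498)) + D(B)) = √((742 - 1*(-1498)) + 19*(1 + 19)) = √((742 + 1498) + 19*20) = √(2240 + 380) = √2620 = 2*√655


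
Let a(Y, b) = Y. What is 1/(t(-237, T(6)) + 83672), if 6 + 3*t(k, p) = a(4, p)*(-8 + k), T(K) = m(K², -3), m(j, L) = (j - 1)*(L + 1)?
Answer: 3/250030 ≈ 1.1999e-5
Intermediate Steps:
m(j, L) = (1 + L)*(-1 + j) (m(j, L) = (-1 + j)*(1 + L) = (1 + L)*(-1 + j))
T(K) = 2 - 2*K² (T(K) = -1 + K² - 1*(-3) - 3*K² = -1 + K² + 3 - 3*K² = 2 - 2*K²)
t(k, p) = -38/3 + 4*k/3 (t(k, p) = -2 + (4*(-8 + k))/3 = -2 + (-32 + 4*k)/3 = -2 + (-32/3 + 4*k/3) = -38/3 + 4*k/3)
1/(t(-237, T(6)) + 83672) = 1/((-38/3 + (4/3)*(-237)) + 83672) = 1/((-38/3 - 316) + 83672) = 1/(-986/3 + 83672) = 1/(250030/3) = 3/250030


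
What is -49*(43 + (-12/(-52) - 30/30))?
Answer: -26901/13 ≈ -2069.3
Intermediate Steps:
-49*(43 + (-12/(-52) - 30/30)) = -49*(43 + (-12*(-1/52) - 30*1/30)) = -49*(43 + (3/13 - 1)) = -49*(43 - 10/13) = -49*549/13 = -26901/13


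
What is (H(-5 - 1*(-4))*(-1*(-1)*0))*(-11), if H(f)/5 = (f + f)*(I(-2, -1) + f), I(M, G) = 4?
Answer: 0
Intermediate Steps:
H(f) = 10*f*(4 + f) (H(f) = 5*((f + f)*(4 + f)) = 5*((2*f)*(4 + f)) = 5*(2*f*(4 + f)) = 10*f*(4 + f))
(H(-5 - 1*(-4))*(-1*(-1)*0))*(-11) = ((10*(-5 - 1*(-4))*(4 + (-5 - 1*(-4))))*(-1*(-1)*0))*(-11) = ((10*(-5 + 4)*(4 + (-5 + 4)))*(1*0))*(-11) = ((10*(-1)*(4 - 1))*0)*(-11) = ((10*(-1)*3)*0)*(-11) = -30*0*(-11) = 0*(-11) = 0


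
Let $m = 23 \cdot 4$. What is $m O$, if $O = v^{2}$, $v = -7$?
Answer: $4508$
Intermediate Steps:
$m = 92$
$O = 49$ ($O = \left(-7\right)^{2} = 49$)
$m O = 92 \cdot 49 = 4508$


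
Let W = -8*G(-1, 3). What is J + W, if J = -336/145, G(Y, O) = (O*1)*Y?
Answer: 3144/145 ≈ 21.683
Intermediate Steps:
G(Y, O) = O*Y
J = -336/145 (J = -336*1/145 = -336/145 ≈ -2.3172)
W = 24 (W = -24*(-1) = -8*(-3) = 24)
J + W = -336/145 + 24 = 3144/145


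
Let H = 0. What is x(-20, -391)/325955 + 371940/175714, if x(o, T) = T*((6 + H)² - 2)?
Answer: 8492840056/4091061205 ≈ 2.0760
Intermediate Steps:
x(o, T) = 34*T (x(o, T) = T*((6 + 0)² - 2) = T*(6² - 2) = T*(36 - 2) = T*34 = 34*T)
x(-20, -391)/325955 + 371940/175714 = (34*(-391))/325955 + 371940/175714 = -13294*1/325955 + 371940*(1/175714) = -13294/325955 + 185970/87857 = 8492840056/4091061205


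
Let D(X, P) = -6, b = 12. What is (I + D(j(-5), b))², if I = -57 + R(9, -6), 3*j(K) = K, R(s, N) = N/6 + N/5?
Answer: 106276/25 ≈ 4251.0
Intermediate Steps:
R(s, N) = 11*N/30 (R(s, N) = N*(⅙) + N*(⅕) = N/6 + N/5 = 11*N/30)
j(K) = K/3
I = -296/5 (I = -57 + (11/30)*(-6) = -57 - 11/5 = -296/5 ≈ -59.200)
(I + D(j(-5), b))² = (-296/5 - 6)² = (-326/5)² = 106276/25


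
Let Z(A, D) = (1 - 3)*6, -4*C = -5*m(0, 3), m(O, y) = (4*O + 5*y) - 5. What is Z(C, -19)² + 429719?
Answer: 429863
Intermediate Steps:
m(O, y) = -5 + 4*O + 5*y
C = 25/2 (C = -(-5)*(-5 + 4*0 + 5*3)/4 = -(-5)*(-5 + 0 + 15)/4 = -(-5)*10/4 = -¼*(-50) = 25/2 ≈ 12.500)
Z(A, D) = -12 (Z(A, D) = -2*6 = -12)
Z(C, -19)² + 429719 = (-12)² + 429719 = 144 + 429719 = 429863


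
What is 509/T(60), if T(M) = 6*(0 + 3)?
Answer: 509/18 ≈ 28.278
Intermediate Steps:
T(M) = 18 (T(M) = 6*3 = 18)
509/T(60) = 509/18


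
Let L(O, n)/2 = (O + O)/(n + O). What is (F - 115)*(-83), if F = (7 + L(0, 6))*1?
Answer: 8964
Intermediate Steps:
L(O, n) = 4*O/(O + n) (L(O, n) = 2*((O + O)/(n + O)) = 2*((2*O)/(O + n)) = 2*(2*O/(O + n)) = 4*O/(O + n))
F = 7 (F = (7 + 4*0/(0 + 6))*1 = (7 + 4*0/6)*1 = (7 + 4*0*(⅙))*1 = (7 + 0)*1 = 7*1 = 7)
(F - 115)*(-83) = (7 - 115)*(-83) = -108*(-83) = 8964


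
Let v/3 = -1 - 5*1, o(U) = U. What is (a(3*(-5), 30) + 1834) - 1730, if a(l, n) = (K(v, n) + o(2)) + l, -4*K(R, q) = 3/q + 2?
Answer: 3619/40 ≈ 90.475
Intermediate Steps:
v = -18 (v = 3*(-1 - 5*1) = 3*(-1 - 5) = 3*(-6) = -18)
K(R, q) = -1/2 - 3/(4*q) (K(R, q) = -(3/q + 2)/4 = -(2 + 3/q)/4 = -1/2 - 3/(4*q))
a(l, n) = 2 + l + (-3 - 2*n)/(4*n) (a(l, n) = ((-3 - 2*n)/(4*n) + 2) + l = (2 + (-3 - 2*n)/(4*n)) + l = 2 + l + (-3 - 2*n)/(4*n))
(a(3*(-5), 30) + 1834) - 1730 = ((3/2 + 3*(-5) - 3/4/30) + 1834) - 1730 = ((3/2 - 15 - 3/4*1/30) + 1834) - 1730 = ((3/2 - 15 - 1/40) + 1834) - 1730 = (-541/40 + 1834) - 1730 = 72819/40 - 1730 = 3619/40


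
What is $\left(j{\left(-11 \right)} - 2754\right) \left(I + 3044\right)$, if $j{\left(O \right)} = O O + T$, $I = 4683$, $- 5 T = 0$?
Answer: $-20345191$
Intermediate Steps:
$T = 0$ ($T = \left(- \frac{1}{5}\right) 0 = 0$)
$j{\left(O \right)} = O^{2}$ ($j{\left(O \right)} = O O + 0 = O^{2} + 0 = O^{2}$)
$\left(j{\left(-11 \right)} - 2754\right) \left(I + 3044\right) = \left(\left(-11\right)^{2} - 2754\right) \left(4683 + 3044\right) = \left(121 - 2754\right) 7727 = \left(-2633\right) 7727 = -20345191$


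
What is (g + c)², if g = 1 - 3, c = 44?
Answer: 1764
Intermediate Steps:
g = -2
(g + c)² = (-2 + 44)² = 42² = 1764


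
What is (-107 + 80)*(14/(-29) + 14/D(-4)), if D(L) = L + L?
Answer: 6993/116 ≈ 60.284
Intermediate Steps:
D(L) = 2*L
(-107 + 80)*(14/(-29) + 14/D(-4)) = (-107 + 80)*(14/(-29) + 14/((2*(-4)))) = -27*(14*(-1/29) + 14/(-8)) = -27*(-14/29 + 14*(-1/8)) = -27*(-14/29 - 7/4) = -27*(-259/116) = 6993/116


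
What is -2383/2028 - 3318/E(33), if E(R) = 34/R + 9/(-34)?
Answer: -7551877285/1742052 ≈ -4335.0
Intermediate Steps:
E(R) = -9/34 + 34/R (E(R) = 34/R + 9*(-1/34) = 34/R - 9/34 = -9/34 + 34/R)
-2383/2028 - 3318/E(33) = -2383/2028 - 3318/(-9/34 + 34/33) = -2383/2028 - 3318/859/1122 = -2383/2028 - 3318*1122/859 = -2383/2028 - 3722796/859 = -7551877285/1742052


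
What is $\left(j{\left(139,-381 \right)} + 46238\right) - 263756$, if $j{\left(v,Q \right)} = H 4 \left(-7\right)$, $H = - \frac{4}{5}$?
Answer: $- \frac{1087478}{5} \approx -2.175 \cdot 10^{5}$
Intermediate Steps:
$H = - \frac{4}{5}$ ($H = \left(-4\right) \frac{1}{5} = - \frac{4}{5} \approx -0.8$)
$j{\left(v,Q \right)} = \frac{112}{5}$ ($j{\left(v,Q \right)} = \left(- \frac{4}{5}\right) 4 \left(-7\right) = \left(- \frac{16}{5}\right) \left(-7\right) = \frac{112}{5}$)
$\left(j{\left(139,-381 \right)} + 46238\right) - 263756 = \left(\frac{112}{5} + 46238\right) - 263756 = \frac{231302}{5} - 263756 = - \frac{1087478}{5}$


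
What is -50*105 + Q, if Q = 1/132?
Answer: -692999/132 ≈ -5250.0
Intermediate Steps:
Q = 1/132 ≈ 0.0075758
-50*105 + Q = -50*105 + 1/132 = -5250 + 1/132 = -692999/132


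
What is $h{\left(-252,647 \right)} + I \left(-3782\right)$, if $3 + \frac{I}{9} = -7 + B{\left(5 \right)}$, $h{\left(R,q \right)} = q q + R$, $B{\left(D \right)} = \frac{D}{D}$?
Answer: $724699$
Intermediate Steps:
$B{\left(D \right)} = 1$
$h{\left(R,q \right)} = R + q^{2}$ ($h{\left(R,q \right)} = q^{2} + R = R + q^{2}$)
$I = -81$ ($I = -27 + 9 \left(-7 + 1\right) = -27 + 9 \left(-6\right) = -27 - 54 = -81$)
$h{\left(-252,647 \right)} + I \left(-3782\right) = \left(-252 + 647^{2}\right) - -306342 = \left(-252 + 418609\right) + 306342 = 418357 + 306342 = 724699$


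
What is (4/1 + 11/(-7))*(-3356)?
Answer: -57052/7 ≈ -8150.3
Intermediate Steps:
(4/1 + 11/(-7))*(-3356) = (4*1 + 11*(-1/7))*(-3356) = (4 - 11/7)*(-3356) = (17/7)*(-3356) = -57052/7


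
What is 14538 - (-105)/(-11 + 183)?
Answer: 2500641/172 ≈ 14539.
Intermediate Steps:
14538 - (-105)/(-11 + 183) = 14538 - (-105)/172 = 14538 - 1*(-105/172) = 14538 + 105/172 = 2500641/172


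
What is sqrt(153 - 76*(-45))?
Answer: 3*sqrt(397) ≈ 59.775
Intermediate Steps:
sqrt(153 - 76*(-45)) = sqrt(153 + 3420) = sqrt(3573) = 3*sqrt(397)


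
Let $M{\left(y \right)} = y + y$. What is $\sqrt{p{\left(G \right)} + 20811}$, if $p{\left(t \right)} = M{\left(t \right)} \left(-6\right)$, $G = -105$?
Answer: $\sqrt{22071} \approx 148.56$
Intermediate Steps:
$M{\left(y \right)} = 2 y$
$p{\left(t \right)} = - 12 t$ ($p{\left(t \right)} = 2 t \left(-6\right) = - 12 t$)
$\sqrt{p{\left(G \right)} + 20811} = \sqrt{\left(-12\right) \left(-105\right) + 20811} = \sqrt{1260 + 20811} = \sqrt{22071}$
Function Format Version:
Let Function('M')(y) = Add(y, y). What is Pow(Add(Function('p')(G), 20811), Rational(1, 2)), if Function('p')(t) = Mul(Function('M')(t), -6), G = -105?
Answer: Pow(22071, Rational(1, 2)) ≈ 148.56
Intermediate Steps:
Function('M')(y) = Mul(2, y)
Function('p')(t) = Mul(-12, t) (Function('p')(t) = Mul(Mul(2, t), -6) = Mul(-12, t))
Pow(Add(Function('p')(G), 20811), Rational(1, 2)) = Pow(Add(Mul(-12, -105), 20811), Rational(1, 2)) = Pow(Add(1260, 20811), Rational(1, 2)) = Pow(22071, Rational(1, 2))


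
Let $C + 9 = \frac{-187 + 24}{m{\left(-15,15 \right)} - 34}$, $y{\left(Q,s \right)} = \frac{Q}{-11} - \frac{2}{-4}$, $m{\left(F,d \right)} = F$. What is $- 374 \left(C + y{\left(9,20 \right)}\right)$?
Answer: $\frac{109803}{49} \approx 2240.9$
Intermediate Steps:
$y{\left(Q,s \right)} = \frac{1}{2} - \frac{Q}{11}$ ($y{\left(Q,s \right)} = Q \left(- \frac{1}{11}\right) - - \frac{1}{2} = - \frac{Q}{11} + \frac{1}{2} = \frac{1}{2} - \frac{Q}{11}$)
$C = - \frac{278}{49}$ ($C = -9 + \frac{-187 + 24}{-15 - 34} = -9 - \frac{163}{-49} = -9 - - \frac{163}{49} = -9 + \frac{163}{49} = - \frac{278}{49} \approx -5.6735$)
$- 374 \left(C + y{\left(9,20 \right)}\right) = - 374 \left(- \frac{278}{49} + \left(\frac{1}{2} - \frac{9}{11}\right)\right) = - 374 \left(- \frac{278}{49} - \frac{7}{22}\right) = \left(-374\right) \left(- \frac{6459}{1078}\right) = \frac{109803}{49}$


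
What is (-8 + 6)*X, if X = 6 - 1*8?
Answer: 4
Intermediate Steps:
X = -2 (X = 6 - 8 = -2)
(-8 + 6)*X = (-8 + 6)*(-2) = -2*(-2) = 4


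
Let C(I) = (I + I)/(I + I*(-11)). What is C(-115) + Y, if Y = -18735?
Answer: -93676/5 ≈ -18735.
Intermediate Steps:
C(I) = -1/5 (C(I) = (2*I)/(I - 11*I) = (2*I)/((-10*I)) = (2*I)*(-1/(10*I)) = -1/5)
C(-115) + Y = -1/5 - 18735 = -93676/5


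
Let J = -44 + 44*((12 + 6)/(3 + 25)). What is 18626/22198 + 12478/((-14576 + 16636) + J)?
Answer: 551361142/79413345 ≈ 6.9429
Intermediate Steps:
J = -110/7 (J = -44 + 44*(18/28) = -44 + 44*(18*(1/28)) = -44 + 44*(9/14) = -44 + 198/7 = -110/7 ≈ -15.714)
18626/22198 + 12478/((-14576 + 16636) + J) = 18626/22198 + 12478/((-14576 + 16636) - 110/7) = 18626*(1/22198) + 12478/(2060 - 110/7) = 9313/11099 + 12478/(14310/7) = 9313/11099 + 12478*(7/14310) = 9313/11099 + 43673/7155 = 551361142/79413345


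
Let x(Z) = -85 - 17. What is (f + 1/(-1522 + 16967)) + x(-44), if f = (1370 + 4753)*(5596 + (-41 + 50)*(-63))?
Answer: 475589621926/15445 ≈ 3.0792e+7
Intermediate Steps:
x(Z) = -102
f = 30792567 (f = 6123*(5596 + 9*(-63)) = 6123*(5596 - 567) = 6123*5029 = 30792567)
(f + 1/(-1522 + 16967)) + x(-44) = (30792567 + 1/(-1522 + 16967)) - 102 = (30792567 + 1/15445) - 102 = 475591197316/15445 - 102 = 475589621926/15445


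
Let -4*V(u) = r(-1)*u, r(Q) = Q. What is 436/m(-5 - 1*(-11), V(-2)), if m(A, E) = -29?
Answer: -436/29 ≈ -15.034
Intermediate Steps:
V(u) = u/4 (V(u) = -(-1)*u/4 = u/4)
436/m(-5 - 1*(-11), V(-2)) = 436/(-29) = 436*(-1/29) = -436/29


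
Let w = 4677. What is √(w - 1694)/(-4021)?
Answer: -√2983/4021 ≈ -0.013583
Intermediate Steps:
√(w - 1694)/(-4021) = √(4677 - 1694)/(-4021) = √2983*(-1/4021) = -√2983/4021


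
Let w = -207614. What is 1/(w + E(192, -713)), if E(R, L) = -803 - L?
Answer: -1/207704 ≈ -4.8145e-6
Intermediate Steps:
1/(w + E(192, -713)) = 1/(-207614 + (-803 - 1*(-713))) = 1/(-207614 + (-803 + 713)) = 1/(-207614 - 90) = 1/(-207704) = -1/207704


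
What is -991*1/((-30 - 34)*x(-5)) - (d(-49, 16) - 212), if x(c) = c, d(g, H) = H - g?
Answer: 46049/320 ≈ 143.90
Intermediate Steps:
-991*1/((-30 - 34)*x(-5)) - (d(-49, 16) - 212) = -991*(-1/(5*(-30 - 34))) - ((16 - 1*(-49)) - 212) = -991/((-64*(-5))) - ((16 + 49) - 212) = -991/320 - (65 - 212) = -991*1/320 - 1*(-147) = -991/320 + 147 = 46049/320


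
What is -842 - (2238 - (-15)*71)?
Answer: -4145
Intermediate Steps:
-842 - (2238 - (-15)*71) = -842 - (2238 - 1*(-1065)) = -842 - (2238 + 1065) = -842 - 1*3303 = -842 - 3303 = -4145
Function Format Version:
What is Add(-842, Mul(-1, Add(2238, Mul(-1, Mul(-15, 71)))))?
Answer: -4145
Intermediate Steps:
Add(-842, Mul(-1, Add(2238, Mul(-1, Mul(-15, 71))))) = Add(-842, Mul(-1, Add(2238, Mul(-1, -1065)))) = Add(-842, Mul(-1, Add(2238, 1065))) = Add(-842, Mul(-1, 3303)) = Add(-842, -3303) = -4145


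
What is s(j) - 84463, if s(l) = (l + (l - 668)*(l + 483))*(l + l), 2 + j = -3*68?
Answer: 99744785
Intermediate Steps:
j = -206 (j = -2 - 3*68 = -2 - 204 = -206)
s(l) = 2*l*(l + (-668 + l)*(483 + l)) (s(l) = (l + (-668 + l)*(483 + l))*(2*l) = 2*l*(l + (-668 + l)*(483 + l)))
s(j) - 84463 = 2*(-206)*(-322644 + (-206)² - 184*(-206)) - 84463 = 2*(-206)*(-322644 + 42436 + 37904) - 84463 = 2*(-206)*(-242304) - 84463 = 99829248 - 84463 = 99744785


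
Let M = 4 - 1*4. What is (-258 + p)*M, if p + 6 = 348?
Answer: 0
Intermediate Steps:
p = 342 (p = -6 + 348 = 342)
M = 0 (M = 4 - 4 = 0)
(-258 + p)*M = (-258 + 342)*0 = 84*0 = 0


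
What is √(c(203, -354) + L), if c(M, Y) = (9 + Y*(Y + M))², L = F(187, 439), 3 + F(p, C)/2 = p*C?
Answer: √2858456549 ≈ 53465.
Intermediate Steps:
F(p, C) = -6 + 2*C*p (F(p, C) = -6 + 2*(p*C) = -6 + 2*(C*p) = -6 + 2*C*p)
L = 164180 (L = -6 + 2*439*187 = -6 + 164186 = 164180)
c(M, Y) = (9 + Y*(M + Y))²
√(c(203, -354) + L) = √((9 + (-354)² + 203*(-354))² + 164180) = √((9 + 125316 - 71862)² + 164180) = √(53463² + 164180) = √(2858292369 + 164180) = √2858456549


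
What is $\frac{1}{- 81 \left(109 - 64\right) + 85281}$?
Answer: $\frac{1}{81636} \approx 1.2249 \cdot 10^{-5}$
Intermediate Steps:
$\frac{1}{- 81 \left(109 - 64\right) + 85281} = \frac{1}{\left(-81\right) 45 + 85281} = \frac{1}{-3645 + 85281} = \frac{1}{81636}$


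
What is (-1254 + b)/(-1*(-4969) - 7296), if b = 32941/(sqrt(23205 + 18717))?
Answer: 1254/2327 - 32941*sqrt(4658)/32517498 ≈ 0.46975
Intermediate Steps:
b = 32941*sqrt(4658)/13974 (b = 32941/(sqrt(41922)) = 32941/((3*sqrt(4658))) = 32941*(sqrt(4658)/13974) = 32941*sqrt(4658)/13974 ≈ 160.89)
(-1254 + b)/(-1*(-4969) - 7296) = (-1254 + 32941*sqrt(4658)/13974)/(-1*(-4969) - 7296) = (-1254 + 32941*sqrt(4658)/13974)/(4969 - 7296) = (-1254 + 32941*sqrt(4658)/13974)/(-2327) = (-1254 + 32941*sqrt(4658)/13974)*(-1/2327) = 1254/2327 - 32941*sqrt(4658)/32517498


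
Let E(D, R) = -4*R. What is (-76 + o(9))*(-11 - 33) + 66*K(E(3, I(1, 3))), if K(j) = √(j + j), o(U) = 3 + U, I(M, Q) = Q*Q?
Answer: 2816 + 396*I*√2 ≈ 2816.0 + 560.03*I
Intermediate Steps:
I(M, Q) = Q²
K(j) = √2*√j (K(j) = √(2*j) = √2*√j)
(-76 + o(9))*(-11 - 33) + 66*K(E(3, I(1, 3))) = (-76 + (3 + 9))*(-11 - 33) + 66*(√2*√(-4*3²)) = (-76 + 12)*(-44) + 66*(√2*√(-4*9)) = -64*(-44) + 66*(√2*√(-36)) = 2816 + 66*(√2*(6*I)) = 2816 + 66*(6*I*√2) = 2816 + 396*I*√2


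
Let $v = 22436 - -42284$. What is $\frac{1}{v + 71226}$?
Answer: $\frac{1}{135946} \approx 7.3559 \cdot 10^{-6}$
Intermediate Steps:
$v = 64720$ ($v = 22436 + 42284 = 64720$)
$\frac{1}{v + 71226} = \frac{1}{64720 + 71226} = \frac{1}{135946}$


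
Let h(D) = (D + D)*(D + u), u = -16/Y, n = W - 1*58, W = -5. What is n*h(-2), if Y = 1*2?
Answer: -2520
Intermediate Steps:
Y = 2
n = -63 (n = -5 - 1*58 = -5 - 58 = -63)
u = -8 (u = -16/2 = -16*1/2 = -8)
h(D) = 2*D*(-8 + D) (h(D) = (D + D)*(D - 8) = (2*D)*(-8 + D) = 2*D*(-8 + D))
n*h(-2) = -126*(-2)*(-8 - 2) = -126*(-2)*(-10) = -63*40 = -2520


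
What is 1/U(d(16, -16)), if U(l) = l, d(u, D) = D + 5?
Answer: -1/11 ≈ -0.090909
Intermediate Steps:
d(u, D) = 5 + D
1/U(d(16, -16)) = 1/(5 - 16) = 1/(-11) = -1/11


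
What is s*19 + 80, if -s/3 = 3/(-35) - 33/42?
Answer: 9077/70 ≈ 129.67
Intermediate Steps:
s = 183/70 (s = -3*(3/(-35) - 33/42) = -3*(3*(-1/35) - 33*1/42) = -3*(-3/35 - 11/14) = -3*(-61/70) = 183/70 ≈ 2.6143)
s*19 + 80 = (183/70)*19 + 80 = 3477/70 + 80 = 9077/70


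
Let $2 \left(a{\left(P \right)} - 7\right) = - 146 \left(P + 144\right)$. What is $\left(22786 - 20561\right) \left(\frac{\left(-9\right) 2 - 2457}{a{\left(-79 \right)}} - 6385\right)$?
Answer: $- \frac{67305482375}{4738} \approx -1.4205 \cdot 10^{7}$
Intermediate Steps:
$a{\left(P \right)} = -10505 - 73 P$ ($a{\left(P \right)} = 7 + \frac{\left(-146\right) \left(P + 144\right)}{2} = 7 + \frac{\left(-146\right) \left(144 + P\right)}{2} = 7 + \frac{-21024 - 146 P}{2} = 7 - \left(10512 + 73 P\right) = -10505 - 73 P$)
$\left(22786 - 20561\right) \left(\frac{\left(-9\right) 2 - 2457}{a{\left(-79 \right)}} - 6385\right) = \left(22786 - 20561\right) \left(\frac{\left(-9\right) 2 - 2457}{-10505 - -5767} - 6385\right) = 2225 \left(\frac{-18 - 2457}{-10505 + 5767} - 6385\right) = 2225 \left(- \frac{2475}{-4738} - 6385\right) = 2225 \left(\left(-2475\right) \left(- \frac{1}{4738}\right) - 6385\right) = 2225 \left(\frac{2475}{4738} - 6385\right) = 2225 \left(- \frac{30249655}{4738}\right) = - \frac{67305482375}{4738}$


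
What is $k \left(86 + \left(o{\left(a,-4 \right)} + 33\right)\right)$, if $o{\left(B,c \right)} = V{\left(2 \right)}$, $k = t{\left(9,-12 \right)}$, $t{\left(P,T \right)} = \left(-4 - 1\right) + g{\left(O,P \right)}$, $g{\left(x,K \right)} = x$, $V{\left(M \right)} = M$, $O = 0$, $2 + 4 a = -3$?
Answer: $-605$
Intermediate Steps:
$a = - \frac{5}{4}$ ($a = - \frac{1}{2} + \frac{1}{4} \left(-3\right) = - \frac{1}{2} - \frac{3}{4} = - \frac{5}{4} \approx -1.25$)
$t{\left(P,T \right)} = -5$ ($t{\left(P,T \right)} = \left(-4 - 1\right) + 0 = -5 + 0 = -5$)
$k = -5$
$o{\left(B,c \right)} = 2$
$k \left(86 + \left(o{\left(a,-4 \right)} + 33\right)\right) = - 5 \left(86 + \left(2 + 33\right)\right) = - 5 \left(86 + 35\right) = \left(-5\right) 121 = -605$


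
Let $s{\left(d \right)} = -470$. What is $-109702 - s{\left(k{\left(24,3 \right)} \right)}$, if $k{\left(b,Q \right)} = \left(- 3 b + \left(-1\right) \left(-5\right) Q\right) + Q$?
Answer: $-109232$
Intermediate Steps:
$k{\left(b,Q \right)} = - 3 b + 6 Q$ ($k{\left(b,Q \right)} = \left(- 3 b + 5 Q\right) + Q = - 3 b + 6 Q$)
$-109702 - s{\left(k{\left(24,3 \right)} \right)} = -109702 - -470 = -109702 + 470 = -109232$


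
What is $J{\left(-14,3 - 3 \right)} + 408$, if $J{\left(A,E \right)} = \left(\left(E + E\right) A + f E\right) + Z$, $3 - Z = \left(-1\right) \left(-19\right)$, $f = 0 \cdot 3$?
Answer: $392$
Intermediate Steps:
$f = 0$
$Z = -16$ ($Z = 3 - \left(-1\right) \left(-19\right) = 3 - 19 = -16$)
$J{\left(A,E \right)} = -16 + 2 A E$ ($J{\left(A,E \right)} = \left(\left(E + E\right) A + 0 E\right) - 16 = \left(2 E A + 0\right) - 16 = \left(2 A E + 0\right) - 16 = 2 A E - 16 = -16 + 2 A E$)
$J{\left(-14,3 - 3 \right)} + 408 = \left(-16 + 2 \left(-14\right) \left(3 - 3\right)\right) + 408 = \left(-16 + 2 \left(-14\right) 0\right) + 408 = \left(-16 + 0\right) + 408 = -16 + 408 = 392$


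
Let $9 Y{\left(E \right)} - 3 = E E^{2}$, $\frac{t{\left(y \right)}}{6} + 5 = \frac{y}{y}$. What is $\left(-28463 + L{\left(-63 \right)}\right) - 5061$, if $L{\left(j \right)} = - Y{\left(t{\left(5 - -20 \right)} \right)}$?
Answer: $- \frac{95965}{3} \approx -31988.0$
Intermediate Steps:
$t{\left(y \right)} = -24$ ($t{\left(y \right)} = -30 + 6 \frac{y}{y} = -30 + 6 \cdot 1 = -30 + 6 = -24$)
$Y{\left(E \right)} = \frac{1}{3} + \frac{E^{3}}{9}$ ($Y{\left(E \right)} = \frac{1}{3} + \frac{E E^{2}}{9} = \frac{1}{3} + \frac{E^{3}}{9}$)
$L{\left(j \right)} = \frac{4607}{3}$ ($L{\left(j \right)} = - (\frac{1}{3} + \frac{\left(-24\right)^{3}}{9}) = - (\frac{1}{3} + \frac{1}{9} \left(-13824\right)) = - (\frac{1}{3} - 1536) = \left(-1\right) \left(- \frac{4607}{3}\right) = \frac{4607}{3}$)
$\left(-28463 + L{\left(-63 \right)}\right) - 5061 = \left(-28463 + \frac{4607}{3}\right) - 5061 = - \frac{80782}{3} - 5061 = - \frac{95965}{3}$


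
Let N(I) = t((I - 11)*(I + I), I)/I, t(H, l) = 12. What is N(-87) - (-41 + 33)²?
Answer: -1860/29 ≈ -64.138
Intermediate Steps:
N(I) = 12/I
N(-87) - (-41 + 33)² = 12/(-87) - (-41 + 33)² = 12*(-1/87) - 1*(-8)² = -4/29 - 1*64 = -4/29 - 64 = -1860/29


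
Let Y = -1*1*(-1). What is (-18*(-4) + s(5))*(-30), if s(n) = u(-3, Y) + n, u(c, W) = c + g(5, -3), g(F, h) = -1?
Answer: -2190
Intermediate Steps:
Y = 1 (Y = -1*(-1) = 1)
u(c, W) = -1 + c (u(c, W) = c - 1 = -1 + c)
s(n) = -4 + n (s(n) = (-1 - 3) + n = -4 + n)
(-18*(-4) + s(5))*(-30) = (-18*(-4) + (-4 + 5))*(-30) = (72 + 1)*(-30) = 73*(-30) = -2190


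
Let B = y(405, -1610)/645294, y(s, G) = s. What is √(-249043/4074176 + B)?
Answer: I*√181495037769846260057/54771694328 ≈ 0.24597*I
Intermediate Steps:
B = 135/215098 (B = 405/645294 = 405*(1/645294) = 135/215098 ≈ 0.00062762)
√(-249043/4074176 + B) = √(-249043/4074176 + 135/215098) = √(-26509318727/438173554624) = I*√181495037769846260057/54771694328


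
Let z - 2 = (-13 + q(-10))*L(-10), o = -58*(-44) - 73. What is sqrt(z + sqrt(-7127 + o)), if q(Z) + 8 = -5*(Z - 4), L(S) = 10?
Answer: sqrt(492 + 2*I*sqrt(1162)) ≈ 22.234 + 1.5332*I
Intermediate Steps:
q(Z) = 12 - 5*Z (q(Z) = -8 - 5*(Z - 4) = -8 - 5*(-4 + Z) = -8 + (20 - 5*Z) = 12 - 5*Z)
o = 2479 (o = 2552 - 73 = 2479)
z = 492 (z = 2 + (-13 + (12 - 5*(-10)))*10 = 2 + (-13 + (12 + 50))*10 = 2 + (-13 + 62)*10 = 2 + 49*10 = 2 + 490 = 492)
sqrt(z + sqrt(-7127 + o)) = sqrt(492 + sqrt(-7127 + 2479)) = sqrt(492 + sqrt(-4648)) = sqrt(492 + 2*I*sqrt(1162))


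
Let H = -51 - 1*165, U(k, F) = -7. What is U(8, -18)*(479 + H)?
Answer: -1841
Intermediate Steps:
H = -216 (H = -51 - 165 = -216)
U(8, -18)*(479 + H) = -7*(479 - 216) = -7*263 = -1841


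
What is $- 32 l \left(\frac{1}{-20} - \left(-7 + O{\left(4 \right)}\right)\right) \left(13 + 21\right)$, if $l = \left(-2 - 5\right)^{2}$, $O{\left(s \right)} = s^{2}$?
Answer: $\frac{2412368}{5} \approx 4.8247 \cdot 10^{5}$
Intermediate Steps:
$l = 49$ ($l = \left(-7\right)^{2} = 49$)
$- 32 l \left(\frac{1}{-20} - \left(-7 + O{\left(4 \right)}\right)\right) \left(13 + 21\right) = \left(-32\right) 49 \left(\frac{1}{-20} + \left(7 - 4^{2}\right)\right) \left(13 + 21\right) = - 1568 \left(- \frac{1}{20} + \left(7 - 16\right)\right) 34 = - 1568 \left(- \frac{1}{20} - 9\right) 34 = - 1568 \left(\left(- \frac{181}{20}\right) 34\right) = \left(-1568\right) \left(- \frac{3077}{10}\right) = \frac{2412368}{5}$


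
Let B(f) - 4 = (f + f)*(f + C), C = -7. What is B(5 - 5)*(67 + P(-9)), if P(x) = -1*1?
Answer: 264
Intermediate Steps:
B(f) = 4 + 2*f*(-7 + f) (B(f) = 4 + (f + f)*(f - 7) = 4 + (2*f)*(-7 + f) = 4 + 2*f*(-7 + f))
P(x) = -1
B(5 - 5)*(67 + P(-9)) = (4 - 14*(5 - 5) + 2*(5 - 5)²)*(67 - 1) = (4 - 14*0 + 2*0²)*66 = (4 + 0 + 2*0)*66 = (4 + 0 + 0)*66 = 4*66 = 264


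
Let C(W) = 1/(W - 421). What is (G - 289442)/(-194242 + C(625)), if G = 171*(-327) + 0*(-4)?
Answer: 70453236/39625367 ≈ 1.7780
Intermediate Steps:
C(W) = 1/(-421 + W)
G = -55917 (G = -55917 + 0 = -55917)
(G - 289442)/(-194242 + C(625)) = (-55917 - 289442)/(-194242 + 1/(-421 + 625)) = -345359/(-194242 + 1/204) = -345359/(-39625367/204) = -345359*(-204/39625367) = 70453236/39625367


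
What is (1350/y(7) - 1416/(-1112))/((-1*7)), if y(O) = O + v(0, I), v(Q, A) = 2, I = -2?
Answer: -21027/973 ≈ -21.610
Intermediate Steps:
y(O) = 2 + O (y(O) = O + 2 = 2 + O)
(1350/y(7) - 1416/(-1112))/((-1*7)) = (1350/(2 + 7) - 1416/(-1112))/((-1*7)) = (1350/9 - 1416*(-1/1112))/(-7) = (1350*(1/9) + 177/139)*(-1/7) = (150 + 177/139)*(-1/7) = (21027/139)*(-1/7) = -21027/973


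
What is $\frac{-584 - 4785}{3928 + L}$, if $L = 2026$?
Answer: $- \frac{413}{458} \approx -0.90175$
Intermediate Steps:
$\frac{-584 - 4785}{3928 + L} = \frac{-584 - 4785}{3928 + 2026} = - \frac{5369}{5954} = \left(-5369\right) \frac{1}{5954} = - \frac{413}{458}$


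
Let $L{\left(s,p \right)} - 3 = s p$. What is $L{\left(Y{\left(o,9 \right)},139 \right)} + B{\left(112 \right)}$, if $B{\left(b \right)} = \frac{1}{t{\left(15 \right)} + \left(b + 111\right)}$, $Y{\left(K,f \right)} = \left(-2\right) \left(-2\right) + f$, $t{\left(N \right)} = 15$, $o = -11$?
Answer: $\frac{430781}{238} \approx 1810.0$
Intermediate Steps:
$Y{\left(K,f \right)} = 4 + f$
$L{\left(s,p \right)} = 3 + p s$ ($L{\left(s,p \right)} = 3 + s p = 3 + p s$)
$B{\left(b \right)} = \frac{1}{126 + b}$ ($B{\left(b \right)} = \frac{1}{15 + \left(b + 111\right)} = \frac{1}{15 + \left(111 + b\right)} = \frac{1}{126 + b}$)
$L{\left(Y{\left(o,9 \right)},139 \right)} + B{\left(112 \right)} = \left(3 + 139 \left(4 + 9\right)\right) + \frac{1}{126 + 112} = \left(3 + 139 \cdot 13\right) + \frac{1}{238} = \left(3 + 1807\right) + \frac{1}{238} = 1810 + \frac{1}{238} = \frac{430781}{238}$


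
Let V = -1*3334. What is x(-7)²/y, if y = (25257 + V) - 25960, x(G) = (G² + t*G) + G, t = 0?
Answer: -1764/4037 ≈ -0.43696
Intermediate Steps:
V = -3334
x(G) = G + G² (x(G) = (G² + 0*G) + G = (G² + 0) + G = G² + G = G + G²)
y = -4037 (y = (25257 - 3334) - 25960 = 21923 - 25960 = -4037)
x(-7)²/y = (-7*(1 - 7))²/(-4037) = (-7*(-6))²*(-1/4037) = 42²*(-1/4037) = 1764*(-1/4037) = -1764/4037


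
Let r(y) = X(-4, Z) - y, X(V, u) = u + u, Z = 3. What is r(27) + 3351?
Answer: 3330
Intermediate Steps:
X(V, u) = 2*u
r(y) = 6 - y (r(y) = 2*3 - y = 6 - y)
r(27) + 3351 = (6 - 1*27) + 3351 = (6 - 27) + 3351 = -21 + 3351 = 3330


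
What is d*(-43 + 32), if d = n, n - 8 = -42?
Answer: 374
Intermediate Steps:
n = -34 (n = 8 - 42 = -34)
d = -34
d*(-43 + 32) = -34*(-43 + 32) = -34*(-11) = 374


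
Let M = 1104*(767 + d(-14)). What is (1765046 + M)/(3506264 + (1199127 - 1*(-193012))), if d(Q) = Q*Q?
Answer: 2828198/4898403 ≈ 0.57737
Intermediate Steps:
d(Q) = Q**2
M = 1063152 (M = 1104*(767 + (-14)**2) = 1104*(767 + 196) = 1104*963 = 1063152)
(1765046 + M)/(3506264 + (1199127 - 1*(-193012))) = (1765046 + 1063152)/(3506264 + (1199127 - 1*(-193012))) = 2828198/(3506264 + (1199127 + 193012)) = 2828198/(3506264 + 1392139) = 2828198/4898403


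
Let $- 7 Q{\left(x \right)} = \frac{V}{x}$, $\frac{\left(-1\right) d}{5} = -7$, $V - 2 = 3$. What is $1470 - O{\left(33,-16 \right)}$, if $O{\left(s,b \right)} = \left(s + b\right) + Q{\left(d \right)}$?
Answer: $\frac{71198}{49} \approx 1453.0$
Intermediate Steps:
$V = 5$ ($V = 2 + 3 = 5$)
$d = 35$ ($d = \left(-5\right) \left(-7\right) = 35$)
$Q{\left(x \right)} = - \frac{5}{7 x}$ ($Q{\left(x \right)} = - \frac{5 \frac{1}{x}}{7} = - \frac{5}{7 x}$)
$O{\left(s,b \right)} = - \frac{1}{49} + b + s$ ($O{\left(s,b \right)} = \left(s + b\right) - \frac{5}{7 \cdot 35} = \left(b + s\right) - \frac{1}{49} = - \frac{1}{49} + b + s$)
$1470 - O{\left(33,-16 \right)} = 1470 - \left(- \frac{1}{49} - 16 + 33\right) = 1470 - \frac{832}{49} = \frac{71198}{49}$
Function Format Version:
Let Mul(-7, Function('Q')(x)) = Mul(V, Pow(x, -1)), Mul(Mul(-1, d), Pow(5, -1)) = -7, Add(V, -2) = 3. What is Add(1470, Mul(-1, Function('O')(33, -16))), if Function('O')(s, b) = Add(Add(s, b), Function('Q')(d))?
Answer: Rational(71198, 49) ≈ 1453.0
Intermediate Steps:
V = 5 (V = Add(2, 3) = 5)
d = 35 (d = Mul(-5, -7) = 35)
Function('Q')(x) = Mul(Rational(-5, 7), Pow(x, -1)) (Function('Q')(x) = Mul(Rational(-1, 7), Mul(5, Pow(x, -1))) = Mul(Rational(-5, 7), Pow(x, -1)))
Function('O')(s, b) = Add(Rational(-1, 49), b, s) (Function('O')(s, b) = Add(Add(s, b), Mul(Rational(-5, 7), Pow(35, -1))) = Add(Add(b, s), Mul(Rational(-5, 7), Rational(1, 35))) = Add(Add(b, s), Rational(-1, 49)) = Add(Rational(-1, 49), b, s))
Add(1470, Mul(-1, Function('O')(33, -16))) = Add(1470, Mul(-1, Add(Rational(-1, 49), -16, 33))) = Add(1470, Mul(-1, Rational(832, 49))) = Add(1470, Rational(-832, 49)) = Rational(71198, 49)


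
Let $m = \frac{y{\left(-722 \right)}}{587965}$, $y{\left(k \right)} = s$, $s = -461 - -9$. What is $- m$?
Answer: $\frac{452}{587965} \approx 0.00076875$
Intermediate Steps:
$s = -452$ ($s = -461 + 9 = -452$)
$y{\left(k \right)} = -452$
$m = - \frac{452}{587965} \approx -0.00076875$
$- m = \left(-1\right) \left(- \frac{452}{587965}\right) = \frac{452}{587965}$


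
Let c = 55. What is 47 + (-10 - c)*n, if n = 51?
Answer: -3268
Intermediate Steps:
47 + (-10 - c)*n = 47 + (-10 - 1*55)*51 = 47 + (-10 - 55)*51 = 47 - 65*51 = 47 - 3315 = -3268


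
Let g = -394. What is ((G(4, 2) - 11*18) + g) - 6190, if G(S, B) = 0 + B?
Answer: -6780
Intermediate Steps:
G(S, B) = B
((G(4, 2) - 11*18) + g) - 6190 = ((2 - 11*18) - 394) - 6190 = ((2 - 198) - 394) - 6190 = (-196 - 394) - 6190 = -590 - 6190 = -6780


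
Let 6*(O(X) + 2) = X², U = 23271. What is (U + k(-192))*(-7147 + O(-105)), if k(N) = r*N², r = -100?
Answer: 38913419367/2 ≈ 1.9457e+10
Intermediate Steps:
O(X) = -2 + X²/6
k(N) = -100*N²
(U + k(-192))*(-7147 + O(-105)) = (23271 - 100*(-192)²)*(-7147 + (-2 + (⅙)*(-105)²)) = (23271 - 100*36864)*(-7147 + (-2 + (⅙)*11025)) = (23271 - 3686400)*(-7147 + (-2 + 3675/2)) = -3663129*(-7147 + 3671/2) = -3663129*(-10623/2) = 38913419367/2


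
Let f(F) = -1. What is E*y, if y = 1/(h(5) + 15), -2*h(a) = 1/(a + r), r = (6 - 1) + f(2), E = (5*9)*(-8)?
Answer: -6480/269 ≈ -24.089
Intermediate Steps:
E = -360 (E = 45*(-8) = -360)
r = 4 (r = (6 - 1) - 1 = 5 - 1 = 4)
h(a) = -1/(2*(4 + a)) (h(a) = -1/(2*(a + 4)) = -1/(2*(4 + a)))
y = 18/269 (y = 1/(-1/(8 + 2*5) + 15) = 1/(-1/(8 + 10) + 15) = 1/(-1/18 + 15) = 1/(269/18) = 18/269 ≈ 0.066914)
E*y = -360*18/269 = -6480/269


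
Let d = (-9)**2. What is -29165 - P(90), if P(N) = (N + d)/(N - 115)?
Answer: -728954/25 ≈ -29158.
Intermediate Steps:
d = 81
P(N) = (81 + N)/(-115 + N) (P(N) = (N + 81)/(N - 115) = (81 + N)/(-115 + N))
-29165 - P(90) = -29165 - (81 + 90)/(-115 + 90) = -29165 - 171/(-25) = -29165 - (-1)*171/25 = -29165 - 1*(-171/25) = -29165 + 171/25 = -728954/25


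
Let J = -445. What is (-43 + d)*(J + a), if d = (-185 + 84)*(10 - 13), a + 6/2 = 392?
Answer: -14560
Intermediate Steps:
a = 389 (a = -3 + 392 = 389)
d = 303 (d = -101*(-3) = 303)
(-43 + d)*(J + a) = (-43 + 303)*(-445 + 389) = 260*(-56) = -14560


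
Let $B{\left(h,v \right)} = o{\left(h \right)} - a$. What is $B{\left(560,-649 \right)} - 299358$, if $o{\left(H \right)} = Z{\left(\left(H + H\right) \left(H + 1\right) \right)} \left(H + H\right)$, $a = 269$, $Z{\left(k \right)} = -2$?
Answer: $-301867$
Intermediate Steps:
$o{\left(H \right)} = - 4 H$ ($o{\left(H \right)} = - 2 \left(H + H\right) = - 2 \cdot 2 H = - 4 H$)
$B{\left(h,v \right)} = -269 - 4 h$ ($B{\left(h,v \right)} = - 4 h - 269 = -269 - 4 h$)
$B{\left(560,-649 \right)} - 299358 = \left(-269 - 2240\right) - 299358 = -2509 - 299358 = -301867$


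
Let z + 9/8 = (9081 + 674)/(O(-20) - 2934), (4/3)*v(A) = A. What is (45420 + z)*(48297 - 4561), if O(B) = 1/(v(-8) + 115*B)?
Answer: 2687776256001221/1353161 ≈ 1.9863e+9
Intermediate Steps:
v(A) = 3*A/4
O(B) = 1/(-6 + 115*B) (O(B) = 1/((3/4)*(-8) + 115*B) = 1/(-6 + 115*B))
z = -48170497/10825288 (z = -9/8 + (9081 + 674)/(1/(-6 + 115*(-20)) - 2934) = -9/8 + 9755/(1/(-6 - 2300) - 2934) = -9/8 + 9755/(1/(-2306) - 2934) = -9/8 + 9755/(-1/2306 - 2934) = -9/8 + 9755/(-6765805/2306) = -9/8 + 9755*(-2306/6765805) = -9/8 - 4499006/1353161 = -48170497/10825288 ≈ -4.4498)
(45420 + z)*(48297 - 4561) = (45420 - 48170497/10825288)*(48297 - 4561) = (491636410463/10825288)*43736 = 2687776256001221/1353161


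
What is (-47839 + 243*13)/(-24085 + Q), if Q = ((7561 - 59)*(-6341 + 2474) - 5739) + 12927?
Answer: 44680/29027131 ≈ 0.0015392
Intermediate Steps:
Q = -29003046 (Q = (7502*(-3867) - 5739) + 12927 = (-29010234 - 5739) + 12927 = -29015973 + 12927 = -29003046)
(-47839 + 243*13)/(-24085 + Q) = (-47839 + 243*13)/(-24085 - 29003046) = (-47839 + 3159)/(-29027131) = -44680*(-1/29027131) = 44680/29027131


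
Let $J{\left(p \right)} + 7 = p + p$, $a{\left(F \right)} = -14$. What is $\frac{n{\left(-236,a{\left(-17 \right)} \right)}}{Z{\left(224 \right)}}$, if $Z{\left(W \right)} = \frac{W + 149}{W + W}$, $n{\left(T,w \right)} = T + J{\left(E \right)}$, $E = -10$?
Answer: $- \frac{117824}{373} \approx -315.88$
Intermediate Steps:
$J{\left(p \right)} = -7 + 2 p$ ($J{\left(p \right)} = -7 + \left(p + p\right) = -7 + 2 p$)
$n{\left(T,w \right)} = -27 + T$ ($n{\left(T,w \right)} = T + \left(-7 + 2 \left(-10\right)\right) = T - 27 = -27 + T$)
$Z{\left(W \right)} = \frac{149 + W}{2 W}$
$\frac{n{\left(-236,a{\left(-17 \right)} \right)}}{Z{\left(224 \right)}} = \frac{-27 - 236}{\frac{1}{2} \cdot \frac{1}{224} \left(149 + 224\right)} = - \frac{263}{\frac{1}{2} \cdot \frac{1}{224} \cdot 373} = - \frac{263}{\frac{373}{448}} = \left(-263\right) \frac{448}{373} = - \frac{117824}{373}$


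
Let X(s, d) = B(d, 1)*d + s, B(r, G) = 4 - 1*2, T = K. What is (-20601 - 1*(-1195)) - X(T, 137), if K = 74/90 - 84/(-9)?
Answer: -886057/45 ≈ -19690.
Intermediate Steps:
K = 457/45 (K = 74*(1/90) - 84*(-⅑) = 37/45 + 28/3 = 457/45 ≈ 10.156)
T = 457/45 ≈ 10.156
B(r, G) = 2 (B(r, G) = 4 - 2 = 2)
X(s, d) = s + 2*d (X(s, d) = 2*d + s = s + 2*d)
(-20601 - 1*(-1195)) - X(T, 137) = (-20601 - 1*(-1195)) - (457/45 + 2*137) = (-20601 + 1195) - (457/45 + 274) = -19406 - 1*12787/45 = -19406 - 12787/45 = -886057/45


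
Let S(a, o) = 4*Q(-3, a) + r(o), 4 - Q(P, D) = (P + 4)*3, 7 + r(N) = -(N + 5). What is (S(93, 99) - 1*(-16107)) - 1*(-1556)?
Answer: 17556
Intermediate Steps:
r(N) = -12 - N (r(N) = -7 - (N + 5) = -7 - (5 + N) = -7 + (-5 - N) = -12 - N)
Q(P, D) = -8 - 3*P (Q(P, D) = 4 - (P + 4)*3 = 4 - (4 + P)*3 = 4 - (12 + 3*P) = 4 + (-12 - 3*P) = -8 - 3*P)
S(a, o) = -8 - o (S(a, o) = 4*(-8 - 3*(-3)) + (-12 - o) = 4*(-8 + 9) + (-12 - o) = 4*1 + (-12 - o) = 4 + (-12 - o) = -8 - o)
(S(93, 99) - 1*(-16107)) - 1*(-1556) = ((-8 - 1*99) - 1*(-16107)) - 1*(-1556) = ((-8 - 99) + 16107) + 1556 = (-107 + 16107) + 1556 = 16000 + 1556 = 17556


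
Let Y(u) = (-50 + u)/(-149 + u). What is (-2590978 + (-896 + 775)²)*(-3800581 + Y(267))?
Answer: 1155405580246917/118 ≈ 9.7916e+12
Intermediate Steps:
Y(u) = (-50 + u)/(-149 + u)
(-2590978 + (-896 + 775)²)*(-3800581 + Y(267)) = (-2590978 + (-896 + 775)²)*(-3800581 + (-50 + 267)/(-149 + 267)) = (-2590978 + (-121)²)*(-3800581 + 217/118) = (-2590978 + 14641)*(-3800581 + (1/118)*217) = -2576337*(-3800581 + 217/118) = -2576337*(-448468341/118) = 1155405580246917/118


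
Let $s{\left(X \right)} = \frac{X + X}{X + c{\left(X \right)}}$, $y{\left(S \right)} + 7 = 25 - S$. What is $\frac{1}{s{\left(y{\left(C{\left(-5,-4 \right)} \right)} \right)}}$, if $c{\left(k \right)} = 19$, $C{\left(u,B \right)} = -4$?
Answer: $\frac{41}{44} \approx 0.93182$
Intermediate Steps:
$y{\left(S \right)} = 18 - S$ ($y{\left(S \right)} = -7 - \left(-25 + S\right) = 18 - S$)
$s{\left(X \right)} = \frac{2 X}{19 + X}$ ($s{\left(X \right)} = \frac{X + X}{X + 19} = \frac{2 X}{19 + X}$)
$\frac{1}{s{\left(y{\left(C{\left(-5,-4 \right)} \right)} \right)}} = \frac{1}{2 \left(18 - -4\right) \frac{1}{19 + \left(18 - -4\right)}} = \frac{1}{2 \left(18 + 4\right) \frac{1}{19 + \left(18 + 4\right)}} = \frac{1}{2 \cdot 22 \frac{1}{19 + 22}} = \frac{1}{2 \cdot 22 \cdot \frac{1}{41}} = \frac{1}{\frac{44}{41}} = \frac{41}{44}$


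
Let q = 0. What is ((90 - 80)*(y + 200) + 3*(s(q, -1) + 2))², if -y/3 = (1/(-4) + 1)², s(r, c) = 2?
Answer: 254753521/64 ≈ 3.9805e+6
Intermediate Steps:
y = -27/16 (y = -3*(1/(-4) + 1)² = -3*(-¼ + 1)² = -3*(¾)² = -3*9/16 = -27/16 ≈ -1.6875)
((90 - 80)*(y + 200) + 3*(s(q, -1) + 2))² = ((90 - 80)*(-27/16 + 200) + 3*(2 + 2))² = (10*(3173/16) + 3*4)² = (15865/8 + 12)² = (15961/8)² = 254753521/64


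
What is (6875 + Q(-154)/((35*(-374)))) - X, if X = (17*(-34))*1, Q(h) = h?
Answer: 633506/85 ≈ 7453.0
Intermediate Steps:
X = -578 (X = -578*1 = -578)
(6875 + Q(-154)/((35*(-374)))) - X = (6875 - 154/(35*(-374))) - 1*(-578) = (6875 - 154/(-13090)) + 578 = (6875 - 154*(-1/13090)) + 578 = (6875 + 1/85) + 578 = 584376/85 + 578 = 633506/85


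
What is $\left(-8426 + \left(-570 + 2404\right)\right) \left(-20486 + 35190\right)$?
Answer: $-96928768$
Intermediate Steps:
$\left(-8426 + \left(-570 + 2404\right)\right) \left(-20486 + 35190\right) = \left(-8426 + 1834\right) 14704 = \left(-6592\right) 14704 = -96928768$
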